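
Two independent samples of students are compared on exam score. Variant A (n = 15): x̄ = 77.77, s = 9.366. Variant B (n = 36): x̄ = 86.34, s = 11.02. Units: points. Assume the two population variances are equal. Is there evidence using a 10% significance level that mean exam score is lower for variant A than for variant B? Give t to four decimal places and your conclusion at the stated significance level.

Let group 1 = variant A, group 2 = variant B. H0: μ_1 = μ_2; H1: μ_1 < μ_2 (two-sample pooled-variance t-test, left-tailed).
s_p² = [(15−1)·9.366² + (36−1)·11.02²]/(15+36−2) = 111.807
t = (77.77 − 86.34)/√[111.807·(1/15 + 1/36)] = -2.6373
df = n₁ + n₂ − 2 = 49
p-value = P(T ≤ -2.6373) ≈ 0.0056
Since p ≈ 0.0056 < α = 0.1, reject H0; the data support H1.

t = -2.6373; reject H0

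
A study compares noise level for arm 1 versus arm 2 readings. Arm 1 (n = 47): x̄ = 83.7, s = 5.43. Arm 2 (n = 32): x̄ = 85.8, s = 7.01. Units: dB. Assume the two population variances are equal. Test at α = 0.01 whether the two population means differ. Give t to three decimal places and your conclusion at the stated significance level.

Let group 1 = arm 1, group 2 = arm 2. H0: μ_1 = μ_2; H1: μ_1 ≠ μ_2 (two-sample pooled-variance t-test, two-sided).
s_p² = [(47−1)·5.43² + (32−1)·7.01²]/(47+32−2) = 37.398
t = (83.7 − 85.8)/√[37.398·(1/47 + 1/32)] = -1.498
df = n₁ + n₂ − 2 = 77
Two-sided p-value ≈ 0.138
Since p ≈ 0.138 > α = 0.01, fail to reject H0; the data do not provide sufficient evidence against H0.

t = -1.498; fail to reject H0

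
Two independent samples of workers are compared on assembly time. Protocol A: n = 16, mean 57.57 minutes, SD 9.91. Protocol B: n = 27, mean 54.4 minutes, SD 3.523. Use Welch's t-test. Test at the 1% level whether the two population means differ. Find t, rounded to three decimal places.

1.234

Let group 1 = protocol A, group 2 = protocol B. H0: μ_1 = μ_2; H1: μ_1 ≠ μ_2 (Welch's two-sample t-test, two-sided).
t = (x̄_1 − x̄_2)/√(s_1²/n_1 + s_2²/n_2) = (57.57 − 54.4)/√(9.91²/16 + 3.523²/27) = 1.234
Welch–Satterthwaite df ≈ 17.27
Two-sided p-value ≈ 0.2337
Since p ≈ 0.2337 > α = 0.01, fail to reject H0; the evidence is not statistically significant.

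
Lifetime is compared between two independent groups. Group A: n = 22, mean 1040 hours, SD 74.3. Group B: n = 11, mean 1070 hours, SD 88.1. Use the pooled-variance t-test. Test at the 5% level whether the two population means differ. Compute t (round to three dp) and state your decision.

Let group 1 = group A, group 2 = group B. H0: μ_1 = μ_2; H1: μ_1 ≠ μ_2 (two-sample pooled-variance t-test, two-sided).
s_p² = [(22−1)·74.3² + (11−1)·88.1²]/(22+11−2) = 6243.43
t = (1040 − 1070)/√[6243.43·(1/22 + 1/11)] = -1.028
df = n₁ + n₂ − 2 = 31
Two-sided p-value ≈ 0.312
Since p ≈ 0.312 > α = 0.05, fail to reject H0; the data do not provide sufficient evidence against H0.

t = -1.028; fail to reject H0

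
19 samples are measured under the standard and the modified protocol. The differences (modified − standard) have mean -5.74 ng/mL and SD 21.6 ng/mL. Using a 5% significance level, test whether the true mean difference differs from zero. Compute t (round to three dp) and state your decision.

H0: μ_d = 0; H1: μ_d ≠ 0 (paired t-test on the differences, two-sided).
t = d̄/(s_d/√n) = -5.74/(21.6/√19) = -1.158
df = n − 1 = 18
Two-sided p-value ≈ 0.2619
Since p ≈ 0.2619 > α = 0.05, fail to reject H0; the data do not provide sufficient evidence against H0.

t = -1.158; fail to reject H0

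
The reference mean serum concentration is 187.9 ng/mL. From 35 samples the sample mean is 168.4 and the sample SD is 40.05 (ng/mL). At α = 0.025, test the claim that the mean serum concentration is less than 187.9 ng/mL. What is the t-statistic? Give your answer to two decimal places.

-2.88

H0: μ = 187.9; H1: μ < 187.9 (one-sample t-test, left-tailed).
t = (x̄ − μ₀)/(s/√n) = (168.4 − 187.9)/(40.05/√35) = -2.88
df = n − 1 = 34
p-value = P(T ≤ -2.88) ≈ 0.0034
Since p ≈ 0.0034 < α = 0.025, reject H0; the evidence is statistically significant.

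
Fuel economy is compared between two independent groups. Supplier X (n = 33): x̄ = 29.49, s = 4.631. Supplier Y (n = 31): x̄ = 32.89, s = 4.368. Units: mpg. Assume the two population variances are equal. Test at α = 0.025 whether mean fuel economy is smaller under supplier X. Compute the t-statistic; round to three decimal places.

-3.017

Let group 1 = supplier X, group 2 = supplier Y. H0: μ_1 = μ_2; H1: μ_1 < μ_2 (two-sample pooled-variance t-test, left-tailed).
s_p² = [(33−1)·4.631² + (31−1)·4.368²]/(33+31−2) = 20.301
t = (29.49 − 32.89)/√[20.301·(1/33 + 1/31)] = -3.017
df = n₁ + n₂ − 2 = 62
p-value = P(T ≤ -3.017) ≈ 0.0019
Since p ≈ 0.0019 < α = 0.025, reject H0; the data support H1.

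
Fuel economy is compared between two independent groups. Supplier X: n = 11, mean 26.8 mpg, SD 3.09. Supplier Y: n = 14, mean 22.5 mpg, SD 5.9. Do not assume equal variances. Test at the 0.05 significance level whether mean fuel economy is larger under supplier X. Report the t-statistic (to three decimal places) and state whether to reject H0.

Let group 1 = supplier X, group 2 = supplier Y. H0: μ_1 = μ_2; H1: μ_1 > μ_2 (Welch's two-sample t-test, right-tailed).
t = (x̄_1 − x̄_2)/√(s_1²/n_1 + s_2²/n_2) = (26.8 − 22.5)/√(3.09²/11 + 5.9²/14) = 2.348
Welch–Satterthwaite df ≈ 20.42
p-value = P(T ≥ 2.348) ≈ 0.0145
Since p ≈ 0.0145 < α = 0.05, reject H0; the data support H1.

t = 2.348; reject H0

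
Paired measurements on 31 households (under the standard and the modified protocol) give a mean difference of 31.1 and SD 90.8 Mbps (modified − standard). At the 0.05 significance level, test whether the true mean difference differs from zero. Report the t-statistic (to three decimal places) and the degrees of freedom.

H0: μ_d = 0; H1: μ_d ≠ 0 (paired t-test on the differences, two-sided).
t = d̄/(s_d/√n) = 31.1/(90.8/√31) = 1.907
df = n − 1 = 30
Two-sided p-value ≈ 0.066
Since p ≈ 0.066 > α = 0.05, fail to reject H0; the data do not provide sufficient evidence against H0.

t = 1.907, df = 30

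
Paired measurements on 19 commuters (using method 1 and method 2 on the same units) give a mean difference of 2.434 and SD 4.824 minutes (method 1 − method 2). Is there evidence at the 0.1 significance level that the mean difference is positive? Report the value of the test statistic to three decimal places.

2.199

H0: μ_d = 0; H1: μ_d > 0 (paired t-test on the differences, right-tailed).
t = d̄/(s_d/√n) = 2.434/(4.824/√19) = 2.199
df = n − 1 = 18
p-value = P(T ≥ 2.199) ≈ 0.021
Since p ≈ 0.021 < α = 0.1, reject H0; the data support H1.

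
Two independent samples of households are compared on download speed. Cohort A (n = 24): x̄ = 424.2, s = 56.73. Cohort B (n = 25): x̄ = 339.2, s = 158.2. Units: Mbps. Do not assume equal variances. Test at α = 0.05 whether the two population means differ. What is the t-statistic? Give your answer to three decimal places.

Let group 1 = cohort A, group 2 = cohort B. H0: μ_1 = μ_2; H1: μ_1 ≠ μ_2 (Welch's two-sample t-test, two-sided).
t = (x̄_1 − x̄_2)/√(s_1²/n_1 + s_2²/n_2) = (424.2 − 339.2)/√(56.73²/24 + 158.2²/25) = 2.523
Welch–Satterthwaite df ≈ 30.29
Two-sided p-value ≈ 0.017
Since p ≈ 0.017 < α = 0.05, reject H0; the evidence is statistically significant.

2.523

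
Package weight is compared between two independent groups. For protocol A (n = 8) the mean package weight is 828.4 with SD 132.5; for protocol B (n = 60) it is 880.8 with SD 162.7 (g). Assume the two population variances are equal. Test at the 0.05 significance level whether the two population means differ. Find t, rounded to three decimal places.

-0.871

Let group 1 = protocol A, group 2 = protocol B. H0: μ_1 = μ_2; H1: μ_1 ≠ μ_2 (two-sample pooled-variance t-test, two-sided).
s_p² = [(8−1)·132.5² + (60−1)·162.7²]/(8+60−2) = 25525.8
t = (828.4 − 880.8)/√[25525.8·(1/8 + 1/60)] = -0.871
df = n₁ + n₂ − 2 = 66
Two-sided p-value ≈ 0.387
Since p ≈ 0.387 > α = 0.05, fail to reject H0; the data do not provide sufficient evidence against H0.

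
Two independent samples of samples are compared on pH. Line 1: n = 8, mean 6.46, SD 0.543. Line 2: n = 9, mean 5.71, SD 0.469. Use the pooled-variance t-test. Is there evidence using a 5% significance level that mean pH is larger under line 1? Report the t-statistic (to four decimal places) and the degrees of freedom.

Let group 1 = line 1, group 2 = line 2. H0: μ_1 = μ_2; H1: μ_1 > μ_2 (two-sample pooled-variance t-test, right-tailed).
s_p² = [(8−1)·0.543² + (9−1)·0.469²]/(8+9−2) = 0.254909
t = (6.46 − 5.71)/√[0.254909·(1/8 + 1/9)] = 3.0571
df = n₁ + n₂ − 2 = 15
p-value = P(T ≥ 3.0571) ≈ 0.0040
Since p ≈ 0.0040 < α = 0.05, reject H0; the data support H1.

t = 3.0571, df = 15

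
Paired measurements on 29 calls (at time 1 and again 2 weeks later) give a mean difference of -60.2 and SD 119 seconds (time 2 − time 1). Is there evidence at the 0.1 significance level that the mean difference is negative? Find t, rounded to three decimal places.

H0: μ_d = 0; H1: μ_d < 0 (paired t-test on the differences, left-tailed).
t = d̄/(s_d/√n) = -60.2/(119/√29) = -2.724
df = n − 1 = 28
p-value = P(T ≤ -2.724) ≈ 0.0055
Since p ≈ 0.0055 < α = 0.1, reject H0; the evidence is statistically significant.

-2.724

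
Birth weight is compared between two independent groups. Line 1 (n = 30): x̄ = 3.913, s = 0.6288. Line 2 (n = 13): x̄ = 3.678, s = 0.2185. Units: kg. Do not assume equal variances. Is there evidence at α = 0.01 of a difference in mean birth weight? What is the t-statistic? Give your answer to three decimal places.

Let group 1 = line 1, group 2 = line 2. H0: μ_1 = μ_2; H1: μ_1 ≠ μ_2 (Welch's two-sample t-test, two-sided).
t = (x̄_1 − x̄_2)/√(s_1²/n_1 + s_2²/n_2) = (3.913 − 3.678)/√(0.6288²/30 + 0.2185²/13) = 1.810
Welch–Satterthwaite df ≈ 39.92
Two-sided p-value ≈ 0.078
Since p ≈ 0.078 > α = 0.01, fail to reject H0; the evidence is not statistically significant.

1.810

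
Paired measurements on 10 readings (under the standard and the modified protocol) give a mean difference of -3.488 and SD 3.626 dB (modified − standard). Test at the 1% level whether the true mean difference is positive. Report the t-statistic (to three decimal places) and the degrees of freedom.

H0: μ_d = 0; H1: μ_d > 0 (paired t-test on the differences, right-tailed).
t = d̄/(s_d/√n) = -3.488/(3.626/√10) = -3.042
df = n − 1 = 9
p-value = P(T ≥ -3.042) ≈ 0.9930
Since p ≈ 0.9930 > α = 0.01, fail to reject H0; the evidence is not statistically significant.

t = -3.042, df = 9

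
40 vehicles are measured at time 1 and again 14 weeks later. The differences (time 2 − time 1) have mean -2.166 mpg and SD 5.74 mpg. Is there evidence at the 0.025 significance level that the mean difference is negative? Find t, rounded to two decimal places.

-2.39

H0: μ_d = 0; H1: μ_d < 0 (paired t-test on the differences, left-tailed).
t = d̄/(s_d/√n) = -2.166/(5.74/√40) = -2.39
df = n − 1 = 39
p-value = P(T ≤ -2.39) ≈ 0.011
Since p ≈ 0.011 < α = 0.025, reject H0; the data support H1.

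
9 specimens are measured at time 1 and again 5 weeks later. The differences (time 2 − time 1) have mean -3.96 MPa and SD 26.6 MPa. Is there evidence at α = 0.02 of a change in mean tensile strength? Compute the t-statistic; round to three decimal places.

-0.447

H0: μ_d = 0; H1: μ_d ≠ 0 (paired t-test on the differences, two-sided).
t = d̄/(s_d/√n) = -3.96/(26.6/√9) = -0.447
df = n − 1 = 8
Two-sided p-value ≈ 0.6670
Since p ≈ 0.6670 > α = 0.02, fail to reject H0; the data do not provide sufficient evidence against H0.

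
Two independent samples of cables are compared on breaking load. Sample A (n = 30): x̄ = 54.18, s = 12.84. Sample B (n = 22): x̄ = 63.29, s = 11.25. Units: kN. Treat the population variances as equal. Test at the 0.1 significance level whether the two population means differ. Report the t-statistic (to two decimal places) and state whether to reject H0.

Let group 1 = sample A, group 2 = sample B. H0: μ_1 = μ_2; H1: μ_1 ≠ μ_2 (two-sample pooled-variance t-test, two-sided).
s_p² = [(30−1)·12.84² + (22−1)·11.25²]/(30+22−2) = 148.778
t = (54.18 − 63.29)/√[148.778·(1/30 + 1/22)] = -2.66
df = n₁ + n₂ − 2 = 50
Two-sided p-value ≈ 0.010
Since p ≈ 0.010 < α = 0.1, reject H0; the evidence is statistically significant.

t = -2.66; reject H0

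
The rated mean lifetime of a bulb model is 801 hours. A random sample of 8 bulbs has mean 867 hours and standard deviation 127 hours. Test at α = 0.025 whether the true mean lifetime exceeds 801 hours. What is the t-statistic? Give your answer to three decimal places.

H0: μ = 801; H1: μ > 801 (one-sample t-test, right-tailed).
t = (x̄ − μ₀)/(s/√n) = (867 − 801)/(127/√8) = 1.470
df = n − 1 = 7
p-value = P(T ≥ 1.470) ≈ 0.093
Since p ≈ 0.093 > α = 0.025, fail to reject H0; the data do not provide sufficient evidence against H0.

1.470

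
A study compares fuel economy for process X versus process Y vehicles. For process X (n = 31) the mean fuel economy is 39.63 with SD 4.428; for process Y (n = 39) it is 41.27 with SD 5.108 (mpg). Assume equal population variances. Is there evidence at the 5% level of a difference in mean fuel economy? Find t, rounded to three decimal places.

-1.414

Let group 1 = process X, group 2 = process Y. H0: μ_1 = μ_2; H1: μ_1 ≠ μ_2 (two-sample pooled-variance t-test, two-sided).
s_p² = [(31−1)·4.428² + (39−1)·5.108²]/(31+39−2) = 23.2309
t = (39.63 − 41.27)/√[23.2309·(1/31 + 1/39)] = -1.414
df = n₁ + n₂ − 2 = 68
Two-sided p-value ≈ 0.162
Since p ≈ 0.162 > α = 0.05, fail to reject H0; the evidence is not statistically significant.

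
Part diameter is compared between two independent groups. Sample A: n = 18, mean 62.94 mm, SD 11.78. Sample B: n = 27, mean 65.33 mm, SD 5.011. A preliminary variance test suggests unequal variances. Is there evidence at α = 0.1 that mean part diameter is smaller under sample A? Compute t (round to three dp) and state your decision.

Let group 1 = sample A, group 2 = sample B. H0: μ_1 = μ_2; H1: μ_1 < μ_2 (Welch's two-sample t-test, left-tailed).
t = (x̄_1 − x̄_2)/√(s_1²/n_1 + s_2²/n_2) = (62.94 − 65.33)/√(11.78²/18 + 5.011²/27) = -0.813
Welch–Satterthwaite df ≈ 21.15
p-value = P(T ≤ -0.813) ≈ 0.213
Since p ≈ 0.213 > α = 0.1, fail to reject H0; the data do not provide sufficient evidence against H0.

t = -0.813; fail to reject H0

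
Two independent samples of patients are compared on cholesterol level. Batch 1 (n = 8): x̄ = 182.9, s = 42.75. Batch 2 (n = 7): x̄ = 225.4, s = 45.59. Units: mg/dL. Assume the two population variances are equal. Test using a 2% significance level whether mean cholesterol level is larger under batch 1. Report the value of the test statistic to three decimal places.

-1.863

Let group 1 = batch 1, group 2 = batch 2. H0: μ_1 = μ_2; H1: μ_1 > μ_2 (two-sample pooled-variance t-test, right-tailed).
s_p² = [(8−1)·42.75² + (7−1)·45.59²]/(8+7−2) = 1943.36
t = (182.9 − 225.4)/√[1943.36·(1/8 + 1/7)] = -1.863
df = n₁ + n₂ − 2 = 13
p-value = P(T ≥ -1.863) ≈ 0.9574
Since p ≈ 0.9574 > α = 0.02, fail to reject H0; the data do not provide sufficient evidence against H0.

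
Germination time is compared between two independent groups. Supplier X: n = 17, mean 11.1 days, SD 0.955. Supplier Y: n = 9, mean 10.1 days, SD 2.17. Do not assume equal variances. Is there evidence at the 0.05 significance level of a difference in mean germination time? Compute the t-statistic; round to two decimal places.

1.32

Let group 1 = supplier X, group 2 = supplier Y. H0: μ_1 = μ_2; H1: μ_1 ≠ μ_2 (Welch's two-sample t-test, two-sided).
t = (x̄_1 − x̄_2)/√(s_1²/n_1 + s_2²/n_2) = (11.1 − 10.1)/√(0.955²/17 + 2.17²/9) = 1.32
Welch–Satterthwaite df ≈ 9.67
Two-sided p-value ≈ 0.218
Since p ≈ 0.218 > α = 0.05, fail to reject H0; the data do not provide sufficient evidence against H0.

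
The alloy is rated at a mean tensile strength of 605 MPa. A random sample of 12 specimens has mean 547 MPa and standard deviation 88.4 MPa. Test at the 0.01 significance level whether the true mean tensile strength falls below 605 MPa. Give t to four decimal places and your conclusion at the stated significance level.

H0: μ = 605; H1: μ < 605 (one-sample t-test, left-tailed).
t = (x̄ − μ₀)/(s/√n) = (547 − 605)/(88.4/√12) = -2.2728
df = n − 1 = 11
p-value = P(T ≤ -2.2728) ≈ 0.022
Since p ≈ 0.022 > α = 0.01, fail to reject H0; the evidence is not statistically significant.

t = -2.2728; fail to reject H0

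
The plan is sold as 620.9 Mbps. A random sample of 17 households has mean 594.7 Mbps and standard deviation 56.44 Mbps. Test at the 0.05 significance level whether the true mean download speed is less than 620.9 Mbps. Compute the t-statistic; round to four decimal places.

H0: μ = 620.9; H1: μ < 620.9 (one-sample t-test, left-tailed).
t = (x̄ − μ₀)/(s/√n) = (594.7 − 620.9)/(56.44/√17) = -1.9140
df = n − 1 = 16
p-value = P(T ≤ -1.9140) ≈ 0.037
Since p ≈ 0.037 < α = 0.05, reject H0; the data support H1.

-1.9140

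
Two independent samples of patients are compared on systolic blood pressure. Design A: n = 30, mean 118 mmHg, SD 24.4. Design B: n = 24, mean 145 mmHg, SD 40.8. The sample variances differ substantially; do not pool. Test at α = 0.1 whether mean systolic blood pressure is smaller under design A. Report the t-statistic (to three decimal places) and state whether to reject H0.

Let group 1 = design A, group 2 = design B. H0: μ_1 = μ_2; H1: μ_1 < μ_2 (Welch's two-sample t-test, left-tailed).
t = (x̄_1 − x̄_2)/√(s_1²/n_1 + s_2²/n_2) = (118 − 145)/√(24.4²/30 + 40.8²/24) = -2.859
Welch–Satterthwaite df ≈ 35.72
p-value = P(T ≤ -2.859) ≈ 0.0035
Since p ≈ 0.0035 < α = 0.1, reject H0; the evidence is statistically significant.

t = -2.859; reject H0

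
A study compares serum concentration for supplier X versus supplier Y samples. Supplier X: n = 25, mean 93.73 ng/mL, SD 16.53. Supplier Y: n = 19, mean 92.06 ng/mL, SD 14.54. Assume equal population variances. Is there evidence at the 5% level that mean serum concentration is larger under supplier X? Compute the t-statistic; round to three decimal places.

Let group 1 = supplier X, group 2 = supplier Y. H0: μ_1 = μ_2; H1: μ_1 > μ_2 (two-sample pooled-variance t-test, right-tailed).
s_p² = [(25−1)·16.53² + (19−1)·14.54²]/(25+19−2) = 246.743
t = (93.73 − 92.06)/√[246.743·(1/25 + 1/19)] = 0.349
df = n₁ + n₂ − 2 = 42
p-value = P(T ≥ 0.349) ≈ 0.364
Since p ≈ 0.364 > α = 0.05, fail to reject H0; the data do not provide sufficient evidence against H0.

0.349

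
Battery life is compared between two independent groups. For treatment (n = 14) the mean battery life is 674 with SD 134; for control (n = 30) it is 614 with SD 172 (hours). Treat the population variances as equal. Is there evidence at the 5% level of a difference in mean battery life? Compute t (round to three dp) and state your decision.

Let group 1 = treatment, group 2 = control. H0: μ_1 = μ_2; H1: μ_1 ≠ μ_2 (two-sample pooled-variance t-test, two-sided).
s_p² = [(14−1)·134² + (30−1)·172²]/(14+30−2) = 25984.9
t = (674 − 614)/√[25984.9·(1/14 + 1/30)] = 1.150
df = n₁ + n₂ − 2 = 42
Two-sided p-value ≈ 0.2567
Since p ≈ 0.2567 > α = 0.05, fail to reject H0; the data do not provide sufficient evidence against H0.

t = 1.150; fail to reject H0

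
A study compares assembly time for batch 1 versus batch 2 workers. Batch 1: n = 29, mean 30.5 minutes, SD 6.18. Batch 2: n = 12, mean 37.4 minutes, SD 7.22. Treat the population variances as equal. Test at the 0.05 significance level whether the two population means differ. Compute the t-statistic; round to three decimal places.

Let group 1 = batch 1, group 2 = batch 2. H0: μ_1 = μ_2; H1: μ_1 ≠ μ_2 (two-sample pooled-variance t-test, two-sided).
s_p² = [(29−1)·6.18² + (12−1)·7.22²]/(29+12−2) = 42.1231
t = (30.5 − 37.4)/√[42.1231·(1/29 + 1/12)] = -3.097
df = n₁ + n₂ − 2 = 39
Two-sided p-value ≈ 0.0036
Since p ≈ 0.0036 < α = 0.05, reject H0; the evidence is statistically significant.

-3.097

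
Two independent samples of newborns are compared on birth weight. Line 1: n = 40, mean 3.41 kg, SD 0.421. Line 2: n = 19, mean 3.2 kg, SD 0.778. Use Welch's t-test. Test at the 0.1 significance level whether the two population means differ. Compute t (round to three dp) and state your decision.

Let group 1 = line 1, group 2 = line 2. H0: μ_1 = μ_2; H1: μ_1 ≠ μ_2 (Welch's two-sample t-test, two-sided).
t = (x̄_1 − x̄_2)/√(s_1²/n_1 + s_2²/n_2) = (3.41 − 3.2)/√(0.421²/40 + 0.778²/19) = 1.102
Welch–Satterthwaite df ≈ 23.15
Two-sided p-value ≈ 0.2816
Since p ≈ 0.2816 > α = 0.1, fail to reject H0; the data do not provide sufficient evidence against H0.

t = 1.102; fail to reject H0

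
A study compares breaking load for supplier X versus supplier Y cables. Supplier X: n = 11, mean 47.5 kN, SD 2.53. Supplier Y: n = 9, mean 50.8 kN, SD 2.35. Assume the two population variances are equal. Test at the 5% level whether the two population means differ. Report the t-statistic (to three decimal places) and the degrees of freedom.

t = -2.995, df = 18

Let group 1 = supplier X, group 2 = supplier Y. H0: μ_1 = μ_2; H1: μ_1 ≠ μ_2 (two-sample pooled-variance t-test, two-sided).
s_p² = [(11−1)·2.53² + (9−1)·2.35²]/(11+9−2) = 6.0105
t = (47.5 − 50.8)/√[6.0105·(1/11 + 1/9)] = -2.995
df = n₁ + n₂ − 2 = 18
Two-sided p-value ≈ 0.008
Since p ≈ 0.008 < α = 0.05, reject H0; the data support H1.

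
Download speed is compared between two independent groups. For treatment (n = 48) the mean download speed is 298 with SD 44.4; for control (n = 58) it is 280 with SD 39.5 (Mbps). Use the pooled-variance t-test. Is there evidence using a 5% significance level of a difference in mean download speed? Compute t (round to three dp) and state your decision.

Let group 1 = treatment, group 2 = control. H0: μ_1 = μ_2; H1: μ_1 ≠ μ_2 (two-sample pooled-variance t-test, two-sided).
s_p² = [(48−1)·44.4² + (58−1)·39.5²]/(48+58−2) = 1746.04
t = (298 − 280)/√[1746.04·(1/48 + 1/58)] = 2.208
df = n₁ + n₂ − 2 = 104
Two-sided p-value ≈ 0.029
Since p ≈ 0.029 < α = 0.05, reject H0; the evidence is statistically significant.

t = 2.208; reject H0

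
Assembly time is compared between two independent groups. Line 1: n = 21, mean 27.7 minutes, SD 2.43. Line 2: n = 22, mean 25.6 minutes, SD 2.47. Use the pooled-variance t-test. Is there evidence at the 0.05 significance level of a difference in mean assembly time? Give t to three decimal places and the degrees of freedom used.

t = 2.809, df = 41

Let group 1 = line 1, group 2 = line 2. H0: μ_1 = μ_2; H1: μ_1 ≠ μ_2 (two-sample pooled-variance t-test, two-sided).
s_p² = [(21−1)·2.43² + (22−1)·2.47²]/(21+22−2) = 6.00529
t = (27.7 − 25.6)/√[6.00529·(1/21 + 1/22)] = 2.809
df = n₁ + n₂ − 2 = 41
Two-sided p-value ≈ 0.008
Since p ≈ 0.008 < α = 0.05, reject H0; the data support H1.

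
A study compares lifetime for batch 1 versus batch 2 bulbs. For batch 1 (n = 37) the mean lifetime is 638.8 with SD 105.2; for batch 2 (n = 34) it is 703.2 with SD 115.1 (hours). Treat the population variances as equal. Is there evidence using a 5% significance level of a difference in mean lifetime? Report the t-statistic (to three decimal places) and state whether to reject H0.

Let group 1 = batch 1, group 2 = batch 2. H0: μ_1 = μ_2; H1: μ_1 ≠ μ_2 (two-sample pooled-variance t-test, two-sided).
s_p² = [(37−1)·105.2² + (34−1)·115.1²]/(37+34−2) = 12110.1
t = (638.8 − 703.2)/√[12110.1·(1/37 + 1/34)] = -2.463
df = n₁ + n₂ − 2 = 69
Two-sided p-value ≈ 0.016
Since p ≈ 0.016 < α = 0.05, reject H0; the data support H1.

t = -2.463; reject H0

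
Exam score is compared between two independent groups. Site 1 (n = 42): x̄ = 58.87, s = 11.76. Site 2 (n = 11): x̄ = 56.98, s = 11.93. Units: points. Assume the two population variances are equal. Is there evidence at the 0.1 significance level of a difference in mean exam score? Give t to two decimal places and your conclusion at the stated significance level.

t = 0.47; fail to reject H0

Let group 1 = site 1, group 2 = site 2. H0: μ_1 = μ_2; H1: μ_1 ≠ μ_2 (two-sample pooled-variance t-test, two-sided).
s_p² = [(42−1)·11.76² + (11−1)·11.93²]/(42+11−2) = 139.087
t = (58.87 − 56.98)/√[139.087·(1/42 + 1/11)] = 0.47
df = n₁ + n₂ − 2 = 51
Two-sided p-value ≈ 0.638
Since p ≈ 0.638 > α = 0.1, fail to reject H0; the evidence is not statistically significant.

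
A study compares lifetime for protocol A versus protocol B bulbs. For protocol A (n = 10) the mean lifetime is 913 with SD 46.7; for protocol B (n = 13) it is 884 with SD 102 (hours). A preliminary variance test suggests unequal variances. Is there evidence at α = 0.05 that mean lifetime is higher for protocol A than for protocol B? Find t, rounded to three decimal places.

0.909

Let group 1 = protocol A, group 2 = protocol B. H0: μ_1 = μ_2; H1: μ_1 > μ_2 (Welch's two-sample t-test, right-tailed).
t = (x̄_1 − x̄_2)/√(s_1²/n_1 + s_2²/n_2) = (913 − 884)/√(46.7²/10 + 102²/13) = 0.909
Welch–Satterthwaite df ≈ 17.68
p-value = P(T ≥ 0.909) ≈ 0.1879
Since p ≈ 0.1879 > α = 0.05, fail to reject H0; the data do not provide sufficient evidence against H0.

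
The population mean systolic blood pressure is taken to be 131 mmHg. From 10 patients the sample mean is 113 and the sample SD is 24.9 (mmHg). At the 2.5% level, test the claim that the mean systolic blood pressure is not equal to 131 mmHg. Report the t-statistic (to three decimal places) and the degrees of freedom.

H0: μ = 131; H1: μ ≠ 131 (one-sample t-test, two-sided).
t = (x̄ − μ₀)/(s/√n) = (113 − 131)/(24.9/√10) = -2.286
df = n − 1 = 9
Two-sided p-value ≈ 0.0481
Since p ≈ 0.0481 > α = 0.025, fail to reject H0; the data do not provide sufficient evidence against H0.

t = -2.286, df = 9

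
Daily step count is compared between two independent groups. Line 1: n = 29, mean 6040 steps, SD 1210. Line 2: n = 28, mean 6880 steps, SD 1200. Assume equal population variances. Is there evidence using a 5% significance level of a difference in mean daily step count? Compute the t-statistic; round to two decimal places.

-2.63

Let group 1 = line 1, group 2 = line 2. H0: μ_1 = μ_2; H1: μ_1 ≠ μ_2 (two-sample pooled-variance t-test, two-sided).
s_p² = [(29−1)·1210² + (28−1)·1200²]/(29+28−2) = 1452270
t = (6040 − 6880)/√[1452270·(1/29 + 1/28)] = -2.63
df = n₁ + n₂ − 2 = 55
Two-sided p-value ≈ 0.0110
Since p ≈ 0.0110 < α = 0.05, reject H0; the data support H1.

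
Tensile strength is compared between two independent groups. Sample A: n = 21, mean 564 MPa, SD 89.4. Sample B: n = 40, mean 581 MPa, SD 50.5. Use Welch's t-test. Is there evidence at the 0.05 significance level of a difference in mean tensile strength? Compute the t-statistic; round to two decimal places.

-0.81

Let group 1 = sample A, group 2 = sample B. H0: μ_1 = μ_2; H1: μ_1 ≠ μ_2 (Welch's two-sample t-test, two-sided).
t = (x̄_1 − x̄_2)/√(s_1²/n_1 + s_2²/n_2) = (564 − 581)/√(89.4²/21 + 50.5²/40) = -0.81
Welch–Satterthwaite df ≈ 26.88
Two-sided p-value ≈ 0.4271
Since p ≈ 0.4271 > α = 0.05, fail to reject H0; the data do not provide sufficient evidence against H0.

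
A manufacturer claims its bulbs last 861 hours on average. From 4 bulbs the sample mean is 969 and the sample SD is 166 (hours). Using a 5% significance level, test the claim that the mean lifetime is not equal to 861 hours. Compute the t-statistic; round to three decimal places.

H0: μ = 861; H1: μ ≠ 861 (one-sample t-test, two-sided).
t = (x̄ − μ₀)/(s/√n) = (969 − 861)/(166/√4) = 1.301
df = n − 1 = 3
Two-sided p-value ≈ 0.284
Since p ≈ 0.284 > α = 0.05, fail to reject H0; the data do not provide sufficient evidence against H0.

1.301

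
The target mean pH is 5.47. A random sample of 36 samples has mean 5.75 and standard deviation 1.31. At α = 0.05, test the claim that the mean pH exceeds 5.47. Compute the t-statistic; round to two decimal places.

H0: μ = 5.47; H1: μ > 5.47 (one-sample t-test, right-tailed).
t = (x̄ − μ₀)/(s/√n) = (5.75 − 5.47)/(1.31/√36) = 1.28
df = n − 1 = 35
p-value = P(T ≥ 1.28) ≈ 0.1041
Since p ≈ 0.1041 > α = 0.05, fail to reject H0; the data do not provide sufficient evidence against H0.

1.28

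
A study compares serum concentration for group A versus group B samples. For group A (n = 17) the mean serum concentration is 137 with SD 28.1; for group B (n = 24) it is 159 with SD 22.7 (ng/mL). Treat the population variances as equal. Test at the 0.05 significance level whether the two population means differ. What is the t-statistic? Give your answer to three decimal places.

-2.770

Let group 1 = group A, group 2 = group B. H0: μ_1 = μ_2; H1: μ_1 ≠ μ_2 (two-sample pooled-variance t-test, two-sided).
s_p² = [(17−1)·28.1² + (24−1)·22.7²]/(17+24−2) = 627.832
t = (137 − 159)/√[627.832·(1/17 + 1/24)] = -2.770
df = n₁ + n₂ − 2 = 39
Two-sided p-value ≈ 0.0085
Since p ≈ 0.0085 < α = 0.05, reject H0; the data support H1.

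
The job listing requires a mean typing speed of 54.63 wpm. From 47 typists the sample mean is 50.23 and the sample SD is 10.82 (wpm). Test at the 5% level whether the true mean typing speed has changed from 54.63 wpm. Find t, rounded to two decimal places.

-2.79

H0: μ = 54.63; H1: μ ≠ 54.63 (one-sample t-test, two-sided).
t = (x̄ − μ₀)/(s/√n) = (50.23 − 54.63)/(10.82/√47) = -2.79
df = n − 1 = 46
Two-sided p-value ≈ 0.0077
Since p ≈ 0.0077 < α = 0.05, reject H0; the evidence is statistically significant.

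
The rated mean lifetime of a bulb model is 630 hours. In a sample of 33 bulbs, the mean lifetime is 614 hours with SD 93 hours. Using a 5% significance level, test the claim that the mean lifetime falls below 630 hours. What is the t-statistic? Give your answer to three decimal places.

H0: μ = 630; H1: μ < 630 (one-sample t-test, left-tailed).
t = (x̄ − μ₀)/(s/√n) = (614 − 630)/(93/√33) = -0.988
df = n − 1 = 32
p-value = P(T ≤ -0.988) ≈ 0.165
Since p ≈ 0.165 > α = 0.05, fail to reject H0; the evidence is not statistically significant.

-0.988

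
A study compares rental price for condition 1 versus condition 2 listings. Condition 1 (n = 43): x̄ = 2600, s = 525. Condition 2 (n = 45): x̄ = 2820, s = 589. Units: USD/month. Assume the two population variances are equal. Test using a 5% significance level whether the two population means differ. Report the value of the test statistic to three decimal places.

-1.847

Let group 1 = condition 1, group 2 = condition 2. H0: μ_1 = μ_2; H1: μ_1 ≠ μ_2 (two-sample pooled-variance t-test, two-sided).
s_p² = [(43−1)·525² + (45−1)·589²]/(43+45−2) = 312102
t = (2600 − 2820)/√[312102·(1/43 + 1/45)] = -1.847
df = n₁ + n₂ − 2 = 86
Two-sided p-value ≈ 0.0682
Since p ≈ 0.0682 > α = 0.05, fail to reject H0; the evidence is not statistically significant.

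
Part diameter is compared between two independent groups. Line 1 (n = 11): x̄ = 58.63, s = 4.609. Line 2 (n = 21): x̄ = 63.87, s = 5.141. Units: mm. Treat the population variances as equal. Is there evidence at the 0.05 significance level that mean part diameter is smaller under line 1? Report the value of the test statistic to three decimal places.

-2.833

Let group 1 = line 1, group 2 = line 2. H0: μ_1 = μ_2; H1: μ_1 < μ_2 (two-sample pooled-variance t-test, left-tailed).
s_p² = [(11−1)·4.609² + (21−1)·5.141²]/(11+21−2) = 24.7009
t = (58.63 − 63.87)/√[24.7009·(1/11 + 1/21)] = -2.833
df = n₁ + n₂ − 2 = 30
p-value = P(T ≤ -2.833) ≈ 0.0041
Since p ≈ 0.0041 < α = 0.05, reject H0; the data support H1.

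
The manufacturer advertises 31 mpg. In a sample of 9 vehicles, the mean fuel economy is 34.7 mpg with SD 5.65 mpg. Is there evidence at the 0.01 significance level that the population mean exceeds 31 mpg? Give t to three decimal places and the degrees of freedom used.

t = 1.965, df = 8

H0: μ = 31; H1: μ > 31 (one-sample t-test, right-tailed).
t = (x̄ − μ₀)/(s/√n) = (34.7 − 31)/(5.65/√9) = 1.965
df = n − 1 = 8
p-value = P(T ≥ 1.965) ≈ 0.043
Since p ≈ 0.043 > α = 0.01, fail to reject H0; the evidence is not statistically significant.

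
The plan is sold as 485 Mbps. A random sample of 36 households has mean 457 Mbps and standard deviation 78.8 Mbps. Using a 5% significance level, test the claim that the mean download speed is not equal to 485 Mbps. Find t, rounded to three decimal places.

-2.132

H0: μ = 485; H1: μ ≠ 485 (one-sample t-test, two-sided).
t = (x̄ − μ₀)/(s/√n) = (457 − 485)/(78.8/√36) = -2.132
df = n − 1 = 35
Two-sided p-value ≈ 0.040
Since p ≈ 0.040 < α = 0.05, reject H0; the data support H1.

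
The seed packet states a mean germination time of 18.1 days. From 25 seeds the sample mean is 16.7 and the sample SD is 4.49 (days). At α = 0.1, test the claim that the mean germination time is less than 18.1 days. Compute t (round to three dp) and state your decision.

H0: μ = 18.1; H1: μ < 18.1 (one-sample t-test, left-tailed).
t = (x̄ − μ₀)/(s/√n) = (16.7 − 18.1)/(4.49/√25) = -1.559
df = n − 1 = 24
p-value = P(T ≤ -1.559) ≈ 0.0660
Since p ≈ 0.0660 < α = 0.1, reject H0; the data support H1.

t = -1.559; reject H0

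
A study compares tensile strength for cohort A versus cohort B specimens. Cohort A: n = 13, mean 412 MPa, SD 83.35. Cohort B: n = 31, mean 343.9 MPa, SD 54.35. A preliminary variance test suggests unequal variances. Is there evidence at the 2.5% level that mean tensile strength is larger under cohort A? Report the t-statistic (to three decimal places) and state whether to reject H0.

Let group 1 = cohort A, group 2 = cohort B. H0: μ_1 = μ_2; H1: μ_1 > μ_2 (Welch's two-sample t-test, right-tailed).
t = (x̄_1 − x̄_2)/√(s_1²/n_1 + s_2²/n_2) = (412 − 343.9)/√(83.35²/13 + 54.35²/31) = 2.714
Welch–Satterthwaite df ≈ 16.45
p-value = P(T ≥ 2.714) ≈ 0.008
Since p ≈ 0.008 < α = 0.025, reject H0; the data support H1.

t = 2.714; reject H0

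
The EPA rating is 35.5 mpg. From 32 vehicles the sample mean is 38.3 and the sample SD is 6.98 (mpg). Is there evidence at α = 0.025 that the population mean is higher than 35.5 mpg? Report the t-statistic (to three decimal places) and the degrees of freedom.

H0: μ = 35.5; H1: μ > 35.5 (one-sample t-test, right-tailed).
t = (x̄ − μ₀)/(s/√n) = (38.3 − 35.5)/(6.98/√32) = 2.269
df = n − 1 = 31
p-value = P(T ≥ 2.269) ≈ 0.0152
Since p ≈ 0.0152 < α = 0.025, reject H0; the data support H1.

t = 2.269, df = 31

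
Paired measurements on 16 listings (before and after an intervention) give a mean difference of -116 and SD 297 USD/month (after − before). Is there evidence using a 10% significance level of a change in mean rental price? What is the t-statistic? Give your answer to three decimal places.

H0: μ_d = 0; H1: μ_d ≠ 0 (paired t-test on the differences, two-sided).
t = d̄/(s_d/√n) = -116/(297/√16) = -1.562
df = n − 1 = 15
Two-sided p-value ≈ 0.1391
Since p ≈ 0.1391 > α = 0.1, fail to reject H0; the evidence is not statistically significant.

-1.562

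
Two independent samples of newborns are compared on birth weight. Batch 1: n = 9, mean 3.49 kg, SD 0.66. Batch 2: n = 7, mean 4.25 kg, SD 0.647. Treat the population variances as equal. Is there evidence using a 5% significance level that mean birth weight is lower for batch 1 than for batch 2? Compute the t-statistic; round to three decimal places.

Let group 1 = batch 1, group 2 = batch 2. H0: μ_1 = μ_2; H1: μ_1 < μ_2 (two-sample pooled-variance t-test, left-tailed).
s_p² = [(9−1)·0.66² + (7−1)·0.647²]/(9+7−2) = 0.428318
t = (3.49 − 4.25)/√[0.428318·(1/9 + 1/7)] = -2.304
df = n₁ + n₂ − 2 = 14
p-value = P(T ≤ -2.304) ≈ 0.0185
Since p ≈ 0.0185 < α = 0.05, reject H0; the data support H1.

-2.304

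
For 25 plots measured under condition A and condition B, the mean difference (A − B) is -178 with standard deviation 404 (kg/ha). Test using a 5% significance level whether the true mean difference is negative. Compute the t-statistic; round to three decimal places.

-2.203

H0: μ_d = 0; H1: μ_d < 0 (paired t-test on the differences, left-tailed).
t = d̄/(s_d/√n) = -178/(404/√25) = -2.203
df = n − 1 = 24
p-value = P(T ≤ -2.203) ≈ 0.0187
Since p ≈ 0.0187 < α = 0.05, reject H0; the evidence is statistically significant.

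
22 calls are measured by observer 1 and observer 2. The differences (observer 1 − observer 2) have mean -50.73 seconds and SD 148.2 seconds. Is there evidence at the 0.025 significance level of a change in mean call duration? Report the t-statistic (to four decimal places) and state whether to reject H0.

H0: μ_d = 0; H1: μ_d ≠ 0 (paired t-test on the differences, two-sided).
t = d̄/(s_d/√n) = -50.73/(148.2/√22) = -1.6056
df = n − 1 = 21
Two-sided p-value ≈ 0.123
Since p ≈ 0.123 > α = 0.025, fail to reject H0; the evidence is not statistically significant.

t = -1.6056; fail to reject H0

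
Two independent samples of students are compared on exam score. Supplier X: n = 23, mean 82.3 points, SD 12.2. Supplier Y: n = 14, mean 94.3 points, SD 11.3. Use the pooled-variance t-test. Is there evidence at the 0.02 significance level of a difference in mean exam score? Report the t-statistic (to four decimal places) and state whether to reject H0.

t = -2.9814; reject H0

Let group 1 = supplier X, group 2 = supplier Y. H0: μ_1 = μ_2; H1: μ_1 ≠ μ_2 (two-sample pooled-variance t-test, two-sided).
s_p² = [(23−1)·12.2² + (14−1)·11.3²]/(23+14−2) = 140.984
t = (82.3 − 94.3)/√[140.984·(1/23 + 1/14)] = -2.9814
df = n₁ + n₂ − 2 = 35
Two-sided p-value ≈ 0.0052
Since p ≈ 0.0052 < α = 0.02, reject H0; the data support H1.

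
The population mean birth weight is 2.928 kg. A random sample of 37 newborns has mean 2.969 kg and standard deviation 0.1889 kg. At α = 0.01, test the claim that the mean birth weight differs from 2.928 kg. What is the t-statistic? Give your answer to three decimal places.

1.320

H0: μ = 2.928; H1: μ ≠ 2.928 (one-sample t-test, two-sided).
t = (x̄ − μ₀)/(s/√n) = (2.969 − 2.928)/(0.1889/√37) = 1.320
df = n − 1 = 36
Two-sided p-value ≈ 0.1951
Since p ≈ 0.1951 > α = 0.01, fail to reject H0; the evidence is not statistically significant.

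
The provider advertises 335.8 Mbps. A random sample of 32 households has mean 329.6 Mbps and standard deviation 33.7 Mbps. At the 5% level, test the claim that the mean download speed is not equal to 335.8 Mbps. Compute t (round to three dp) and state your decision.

H0: μ = 335.8; H1: μ ≠ 335.8 (one-sample t-test, two-sided).
t = (x̄ − μ₀)/(s/√n) = (329.6 − 335.8)/(33.7/√32) = -1.041
df = n − 1 = 31
Two-sided p-value ≈ 0.3061
Since p ≈ 0.3061 > α = 0.05, fail to reject H0; the evidence is not statistically significant.

t = -1.041; fail to reject H0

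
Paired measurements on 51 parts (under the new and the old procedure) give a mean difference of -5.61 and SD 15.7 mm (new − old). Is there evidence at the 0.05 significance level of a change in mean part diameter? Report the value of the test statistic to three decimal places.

H0: μ_d = 0; H1: μ_d ≠ 0 (paired t-test on the differences, two-sided).
t = d̄/(s_d/√n) = -5.61/(15.7/√51) = -2.552
df = n − 1 = 50
Two-sided p-value ≈ 0.014
Since p ≈ 0.014 < α = 0.05, reject H0; the data support H1.

-2.552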